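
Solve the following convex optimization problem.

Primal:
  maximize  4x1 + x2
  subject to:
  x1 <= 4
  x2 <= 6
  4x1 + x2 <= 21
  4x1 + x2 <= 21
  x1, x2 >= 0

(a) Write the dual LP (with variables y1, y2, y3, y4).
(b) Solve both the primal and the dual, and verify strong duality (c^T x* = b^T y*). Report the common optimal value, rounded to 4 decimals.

The standard primal-dual pair for 'max c^T x s.t. A x <= b, x >= 0' is:
  Dual:  min b^T y  s.t.  A^T y >= c,  y >= 0.

So the dual LP is:
  minimize  4y1 + 6y2 + 21y3 + 21y4
  subject to:
    y1 + 4y3 + 4y4 >= 4
    y2 + y3 + y4 >= 1
    y1, y2, y3, y4 >= 0

Solving the primal: x* = (3.75, 6).
  primal value c^T x* = 21.
Solving the dual: y* = (0, 0, 1, 0).
  dual value b^T y* = 21.
Strong duality: c^T x* = b^T y*. Confirmed.

21


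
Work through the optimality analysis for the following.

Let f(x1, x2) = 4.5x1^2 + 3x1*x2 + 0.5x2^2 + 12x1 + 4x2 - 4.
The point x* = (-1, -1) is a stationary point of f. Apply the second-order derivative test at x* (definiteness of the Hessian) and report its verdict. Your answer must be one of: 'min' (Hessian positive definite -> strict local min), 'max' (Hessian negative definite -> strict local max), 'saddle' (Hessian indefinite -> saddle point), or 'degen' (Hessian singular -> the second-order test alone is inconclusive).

Compute the Hessian H = grad^2 f:
  H = [[9, 3], [3, 1]]
Verify stationarity: grad f(x*) = H x* + g = (0, 0).
Eigenvalues of H: 0, 10.
H has a zero eigenvalue (singular; positive semidefinite but not definite), so H is neither positive definite, negative definite, nor indefinite. The second-order test alone is inconclusive -> degen.
(Indeed, f is constant along the null direction of H through x*, so x* is not a strict local extremum.)

degen


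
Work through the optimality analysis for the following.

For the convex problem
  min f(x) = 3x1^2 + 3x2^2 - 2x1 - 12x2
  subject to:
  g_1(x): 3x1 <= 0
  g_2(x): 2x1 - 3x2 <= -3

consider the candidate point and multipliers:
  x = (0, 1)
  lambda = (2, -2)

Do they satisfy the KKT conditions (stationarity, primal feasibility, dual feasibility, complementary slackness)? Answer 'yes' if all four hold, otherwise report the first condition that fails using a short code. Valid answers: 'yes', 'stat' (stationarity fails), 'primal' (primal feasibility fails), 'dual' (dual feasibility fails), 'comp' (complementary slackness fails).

Gradient of f: grad f(x) = Q x + c = (-2, -6)
Constraint values g_i(x) = a_i^T x - b_i:
  g_1((0, 1)) = 0
  g_2((0, 1)) = 0
Stationarity residual: grad f(x) + sum_i lambda_i a_i = (0, 0)
  -> stationarity OK
Primal feasibility (all g_i <= 0): OK
Dual feasibility (all lambda_i >= 0): FAILS
Complementary slackness (lambda_i * g_i(x) = 0 for all i): OK

Verdict: the first failing condition is dual_feasibility -> dual.

dual


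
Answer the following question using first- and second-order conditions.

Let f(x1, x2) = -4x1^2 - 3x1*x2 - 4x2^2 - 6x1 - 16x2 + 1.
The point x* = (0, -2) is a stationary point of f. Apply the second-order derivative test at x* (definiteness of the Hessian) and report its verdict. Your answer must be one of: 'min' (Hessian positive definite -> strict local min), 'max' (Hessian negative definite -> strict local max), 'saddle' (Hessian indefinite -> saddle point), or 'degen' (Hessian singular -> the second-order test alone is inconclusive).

Compute the Hessian H = grad^2 f:
  H = [[-8, -3], [-3, -8]]
Verify stationarity: grad f(x*) = H x* + g = (0, 0).
Eigenvalues of H: -11, -5.
Both eigenvalues < 0, so H is negative definite -> x* is a strict local max.

max


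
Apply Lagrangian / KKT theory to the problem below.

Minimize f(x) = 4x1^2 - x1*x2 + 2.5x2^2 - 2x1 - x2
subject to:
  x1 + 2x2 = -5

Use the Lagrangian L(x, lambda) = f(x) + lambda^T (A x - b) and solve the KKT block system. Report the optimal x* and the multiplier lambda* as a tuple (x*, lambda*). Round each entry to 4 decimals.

Form the Lagrangian:
  L(x, lambda) = (1/2) x^T Q x + c^T x + lambda^T (A x - b)
Stationarity (grad_x L = 0): Q x + c + A^T lambda = 0.
Primal feasibility: A x = b.

This gives the KKT block system:
  [ Q   A^T ] [ x     ]   [-c ]
  [ A    0  ] [ lambda ] = [ b ]

Solving the linear system:
  x*      = (-0.7073, -2.1463)
  lambda* = (5.5122)
  f(x*)   = 15.561

x* = (-0.7073, -2.1463), lambda* = (5.5122)


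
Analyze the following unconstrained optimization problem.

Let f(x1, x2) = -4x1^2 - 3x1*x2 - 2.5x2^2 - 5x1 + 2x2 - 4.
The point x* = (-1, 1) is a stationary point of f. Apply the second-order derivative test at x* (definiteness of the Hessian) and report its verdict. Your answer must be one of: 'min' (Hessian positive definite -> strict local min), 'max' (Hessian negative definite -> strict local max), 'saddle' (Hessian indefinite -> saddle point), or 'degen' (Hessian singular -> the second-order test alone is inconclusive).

Compute the Hessian H = grad^2 f:
  H = [[-8, -3], [-3, -5]]
Verify stationarity: grad f(x*) = H x* + g = (0, 0).
Eigenvalues of H: -9.8541, -3.1459.
Both eigenvalues < 0, so H is negative definite -> x* is a strict local max.

max


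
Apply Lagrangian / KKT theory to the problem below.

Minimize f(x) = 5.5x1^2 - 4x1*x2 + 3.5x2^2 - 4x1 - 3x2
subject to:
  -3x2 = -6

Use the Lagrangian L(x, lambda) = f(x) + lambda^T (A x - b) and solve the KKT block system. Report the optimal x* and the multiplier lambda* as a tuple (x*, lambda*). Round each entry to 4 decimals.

Form the Lagrangian:
  L(x, lambda) = (1/2) x^T Q x + c^T x + lambda^T (A x - b)
Stationarity (grad_x L = 0): Q x + c + A^T lambda = 0.
Primal feasibility: A x = b.

This gives the KKT block system:
  [ Q   A^T ] [ x     ]   [-c ]
  [ A    0  ] [ lambda ] = [ b ]

Solving the linear system:
  x*      = (1.0909, 2)
  lambda* = (2.2121)
  f(x*)   = 1.4545

x* = (1.0909, 2), lambda* = (2.2121)


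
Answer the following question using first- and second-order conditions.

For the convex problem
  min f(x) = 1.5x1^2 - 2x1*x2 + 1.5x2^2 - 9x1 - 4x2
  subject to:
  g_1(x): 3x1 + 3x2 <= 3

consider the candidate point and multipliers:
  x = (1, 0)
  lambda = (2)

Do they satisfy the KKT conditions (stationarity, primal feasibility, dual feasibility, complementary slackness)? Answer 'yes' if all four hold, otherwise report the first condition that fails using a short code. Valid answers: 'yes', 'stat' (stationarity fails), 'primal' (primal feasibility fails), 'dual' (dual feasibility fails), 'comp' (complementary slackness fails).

Gradient of f: grad f(x) = Q x + c = (-6, -6)
Constraint values g_i(x) = a_i^T x - b_i:
  g_1((1, 0)) = 0
Stationarity residual: grad f(x) + sum_i lambda_i a_i = (0, 0)
  -> stationarity OK
Primal feasibility (all g_i <= 0): OK
Dual feasibility (all lambda_i >= 0): OK
Complementary slackness (lambda_i * g_i(x) = 0 for all i): OK

Verdict: yes, KKT holds.

yes


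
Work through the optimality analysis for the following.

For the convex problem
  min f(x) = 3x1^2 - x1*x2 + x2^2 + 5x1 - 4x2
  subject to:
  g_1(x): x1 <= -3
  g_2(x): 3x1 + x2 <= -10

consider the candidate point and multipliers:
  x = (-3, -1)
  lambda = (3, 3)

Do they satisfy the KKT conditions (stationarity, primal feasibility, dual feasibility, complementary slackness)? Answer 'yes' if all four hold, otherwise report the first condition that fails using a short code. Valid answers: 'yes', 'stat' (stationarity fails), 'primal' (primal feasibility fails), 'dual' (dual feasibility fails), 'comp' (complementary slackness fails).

Gradient of f: grad f(x) = Q x + c = (-12, -3)
Constraint values g_i(x) = a_i^T x - b_i:
  g_1((-3, -1)) = 0
  g_2((-3, -1)) = 0
Stationarity residual: grad f(x) + sum_i lambda_i a_i = (0, 0)
  -> stationarity OK
Primal feasibility (all g_i <= 0): OK
Dual feasibility (all lambda_i >= 0): OK
Complementary slackness (lambda_i * g_i(x) = 0 for all i): OK

Verdict: yes, KKT holds.

yes


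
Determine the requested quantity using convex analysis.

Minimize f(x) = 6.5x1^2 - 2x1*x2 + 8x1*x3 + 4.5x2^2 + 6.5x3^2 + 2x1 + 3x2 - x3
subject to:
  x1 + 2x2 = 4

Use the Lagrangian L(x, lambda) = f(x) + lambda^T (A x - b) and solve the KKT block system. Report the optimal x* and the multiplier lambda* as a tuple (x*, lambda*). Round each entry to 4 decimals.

Form the Lagrangian:
  L(x, lambda) = (1/2) x^T Q x + c^T x + lambda^T (A x - b)
Stationarity (grad_x L = 0): Q x + c + A^T lambda = 0.
Primal feasibility: A x = b.

This gives the KKT block system:
  [ Q   A^T ] [ x     ]   [-c ]
  [ A    0  ] [ lambda ] = [ b ]

Solving the linear system:
  x*      = (0.9641, 1.5179, -0.5164)
  lambda* = (-7.3666)
  f(x*)   = 18.2324

x* = (0.9641, 1.5179, -0.5164), lambda* = (-7.3666)


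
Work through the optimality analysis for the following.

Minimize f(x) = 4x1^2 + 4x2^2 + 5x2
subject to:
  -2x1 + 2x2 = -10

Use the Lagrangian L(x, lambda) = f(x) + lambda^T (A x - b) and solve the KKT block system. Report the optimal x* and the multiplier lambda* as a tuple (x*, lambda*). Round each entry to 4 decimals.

Form the Lagrangian:
  L(x, lambda) = (1/2) x^T Q x + c^T x + lambda^T (A x - b)
Stationarity (grad_x L = 0): Q x + c + A^T lambda = 0.
Primal feasibility: A x = b.

This gives the KKT block system:
  [ Q   A^T ] [ x     ]   [-c ]
  [ A    0  ] [ lambda ] = [ b ]

Solving the linear system:
  x*      = (2.1875, -2.8125)
  lambda* = (8.75)
  f(x*)   = 36.7188

x* = (2.1875, -2.8125), lambda* = (8.75)


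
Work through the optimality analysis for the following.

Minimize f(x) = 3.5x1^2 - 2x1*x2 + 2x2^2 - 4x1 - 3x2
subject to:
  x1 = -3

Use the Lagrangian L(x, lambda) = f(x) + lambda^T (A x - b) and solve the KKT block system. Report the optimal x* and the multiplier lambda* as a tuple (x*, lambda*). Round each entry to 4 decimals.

Form the Lagrangian:
  L(x, lambda) = (1/2) x^T Q x + c^T x + lambda^T (A x - b)
Stationarity (grad_x L = 0): Q x + c + A^T lambda = 0.
Primal feasibility: A x = b.

This gives the KKT block system:
  [ Q   A^T ] [ x     ]   [-c ]
  [ A    0  ] [ lambda ] = [ b ]

Solving the linear system:
  x*      = (-3, -0.75)
  lambda* = (23.5)
  f(x*)   = 42.375

x* = (-3, -0.75), lambda* = (23.5)


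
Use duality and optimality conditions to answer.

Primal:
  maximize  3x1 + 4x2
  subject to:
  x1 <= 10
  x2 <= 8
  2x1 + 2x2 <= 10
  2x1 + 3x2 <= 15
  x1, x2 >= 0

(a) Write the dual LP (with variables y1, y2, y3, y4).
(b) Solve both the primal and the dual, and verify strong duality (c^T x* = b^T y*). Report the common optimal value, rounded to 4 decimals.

The standard primal-dual pair for 'max c^T x s.t. A x <= b, x >= 0' is:
  Dual:  min b^T y  s.t.  A^T y >= c,  y >= 0.

So the dual LP is:
  minimize  10y1 + 8y2 + 10y3 + 15y4
  subject to:
    y1 + 2y3 + 2y4 >= 3
    y2 + 2y3 + 3y4 >= 4
    y1, y2, y3, y4 >= 0

Solving the primal: x* = (0, 5).
  primal value c^T x* = 20.
Solving the dual: y* = (0, 0, 0.5, 1).
  dual value b^T y* = 20.
Strong duality: c^T x* = b^T y*. Confirmed.

20


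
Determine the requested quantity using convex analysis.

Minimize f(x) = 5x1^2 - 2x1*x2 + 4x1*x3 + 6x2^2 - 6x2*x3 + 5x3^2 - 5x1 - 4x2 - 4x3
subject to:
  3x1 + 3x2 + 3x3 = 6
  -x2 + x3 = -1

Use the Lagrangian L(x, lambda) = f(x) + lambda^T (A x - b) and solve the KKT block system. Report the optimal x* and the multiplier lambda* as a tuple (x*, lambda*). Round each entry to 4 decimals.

Form the Lagrangian:
  L(x, lambda) = (1/2) x^T Q x + c^T x + lambda^T (A x - b)
Stationarity (grad_x L = 0): Q x + c + A^T lambda = 0.
Primal feasibility: A x = b.

This gives the KKT block system:
  [ Q   A^T ] [ x     ]   [-c ]
  [ A    0  ] [ lambda ] = [ b ]

Solving the linear system:
  x*      = (0.7143, 1.1429, 0.1429)
  lambda* = (-0.1429, 7)
  f(x*)   = -0.4286

x* = (0.7143, 1.1429, 0.1429), lambda* = (-0.1429, 7)


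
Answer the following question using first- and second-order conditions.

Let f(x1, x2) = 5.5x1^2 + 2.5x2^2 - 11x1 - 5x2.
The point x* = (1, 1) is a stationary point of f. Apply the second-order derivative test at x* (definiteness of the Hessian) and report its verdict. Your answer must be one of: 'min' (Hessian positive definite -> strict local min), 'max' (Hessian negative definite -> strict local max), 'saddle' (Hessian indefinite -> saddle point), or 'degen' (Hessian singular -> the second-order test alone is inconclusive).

Compute the Hessian H = grad^2 f:
  H = [[11, 0], [0, 5]]
Verify stationarity: grad f(x*) = H x* + g = (0, 0).
Eigenvalues of H: 5, 11.
Both eigenvalues > 0, so H is positive definite -> x* is a strict local min.

min


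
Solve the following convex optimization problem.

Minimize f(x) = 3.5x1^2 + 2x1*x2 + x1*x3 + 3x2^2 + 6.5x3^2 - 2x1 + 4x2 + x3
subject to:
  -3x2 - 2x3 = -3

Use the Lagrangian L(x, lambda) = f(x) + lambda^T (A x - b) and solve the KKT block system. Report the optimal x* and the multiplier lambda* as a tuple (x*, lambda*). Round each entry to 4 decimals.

Form the Lagrangian:
  L(x, lambda) = (1/2) x^T Q x + c^T x + lambda^T (A x - b)
Stationarity (grad_x L = 0): Q x + c + A^T lambda = 0.
Primal feasibility: A x = b.

This gives the KKT block system:
  [ Q   A^T ] [ x     ]   [-c ]
  [ A    0  ] [ lambda ] = [ b ]

Solving the linear system:
  x*      = (0.0172, 0.7586, 0.3621)
  lambda* = (2.8621)
  f(x*)   = 5.9741

x* = (0.0172, 0.7586, 0.3621), lambda* = (2.8621)


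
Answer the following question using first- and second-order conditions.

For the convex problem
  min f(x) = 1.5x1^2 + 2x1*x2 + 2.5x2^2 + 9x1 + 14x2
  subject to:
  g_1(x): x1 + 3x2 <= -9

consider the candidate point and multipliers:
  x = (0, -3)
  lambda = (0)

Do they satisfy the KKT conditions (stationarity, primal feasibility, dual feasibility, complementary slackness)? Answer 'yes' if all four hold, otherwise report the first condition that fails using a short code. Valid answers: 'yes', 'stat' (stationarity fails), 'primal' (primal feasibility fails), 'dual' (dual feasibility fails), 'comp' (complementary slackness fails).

Gradient of f: grad f(x) = Q x + c = (3, -1)
Constraint values g_i(x) = a_i^T x - b_i:
  g_1((0, -3)) = 0
Stationarity residual: grad f(x) + sum_i lambda_i a_i = (3, -1)
  -> stationarity FAILS
Primal feasibility (all g_i <= 0): OK
Dual feasibility (all lambda_i >= 0): OK
Complementary slackness (lambda_i * g_i(x) = 0 for all i): OK

Verdict: the first failing condition is stationarity -> stat.

stat


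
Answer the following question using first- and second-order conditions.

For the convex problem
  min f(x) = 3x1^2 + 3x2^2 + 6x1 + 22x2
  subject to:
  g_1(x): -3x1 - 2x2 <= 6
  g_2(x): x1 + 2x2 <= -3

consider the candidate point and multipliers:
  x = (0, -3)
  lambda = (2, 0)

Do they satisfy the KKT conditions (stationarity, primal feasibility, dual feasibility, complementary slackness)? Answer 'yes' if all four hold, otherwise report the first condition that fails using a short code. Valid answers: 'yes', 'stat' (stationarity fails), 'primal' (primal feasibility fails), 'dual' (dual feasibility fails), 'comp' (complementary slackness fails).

Gradient of f: grad f(x) = Q x + c = (6, 4)
Constraint values g_i(x) = a_i^T x - b_i:
  g_1((0, -3)) = 0
  g_2((0, -3)) = -3
Stationarity residual: grad f(x) + sum_i lambda_i a_i = (0, 0)
  -> stationarity OK
Primal feasibility (all g_i <= 0): OK
Dual feasibility (all lambda_i >= 0): OK
Complementary slackness (lambda_i * g_i(x) = 0 for all i): OK

Verdict: yes, KKT holds.

yes


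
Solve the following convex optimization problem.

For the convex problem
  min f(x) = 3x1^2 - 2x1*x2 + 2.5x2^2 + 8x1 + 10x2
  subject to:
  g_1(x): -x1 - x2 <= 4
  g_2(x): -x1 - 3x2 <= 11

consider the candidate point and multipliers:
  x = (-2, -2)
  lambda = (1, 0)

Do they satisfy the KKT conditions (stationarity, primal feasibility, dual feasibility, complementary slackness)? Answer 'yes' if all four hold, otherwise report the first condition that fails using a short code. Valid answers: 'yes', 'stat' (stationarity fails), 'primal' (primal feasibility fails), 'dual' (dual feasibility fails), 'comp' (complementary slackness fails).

Gradient of f: grad f(x) = Q x + c = (0, 4)
Constraint values g_i(x) = a_i^T x - b_i:
  g_1((-2, -2)) = 0
  g_2((-2, -2)) = -3
Stationarity residual: grad f(x) + sum_i lambda_i a_i = (-1, 3)
  -> stationarity FAILS
Primal feasibility (all g_i <= 0): OK
Dual feasibility (all lambda_i >= 0): OK
Complementary slackness (lambda_i * g_i(x) = 0 for all i): OK

Verdict: the first failing condition is stationarity -> stat.

stat


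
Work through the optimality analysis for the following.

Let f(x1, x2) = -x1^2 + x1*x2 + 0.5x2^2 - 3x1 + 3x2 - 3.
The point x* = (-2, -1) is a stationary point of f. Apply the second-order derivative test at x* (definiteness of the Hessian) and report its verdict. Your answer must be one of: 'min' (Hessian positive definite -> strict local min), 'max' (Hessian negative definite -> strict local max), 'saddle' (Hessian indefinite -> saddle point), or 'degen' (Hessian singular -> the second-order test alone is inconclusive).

Compute the Hessian H = grad^2 f:
  H = [[-2, 1], [1, 1]]
Verify stationarity: grad f(x*) = H x* + g = (0, 0).
Eigenvalues of H: -2.3028, 1.3028.
Eigenvalues have mixed signs, so H is indefinite -> x* is a saddle point.

saddle


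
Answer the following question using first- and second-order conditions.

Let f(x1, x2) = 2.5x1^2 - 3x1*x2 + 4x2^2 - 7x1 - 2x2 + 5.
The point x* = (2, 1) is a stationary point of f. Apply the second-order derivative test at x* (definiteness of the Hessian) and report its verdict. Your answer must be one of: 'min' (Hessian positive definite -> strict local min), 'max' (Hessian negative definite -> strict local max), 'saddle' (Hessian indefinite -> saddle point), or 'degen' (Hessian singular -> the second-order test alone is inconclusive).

Compute the Hessian H = grad^2 f:
  H = [[5, -3], [-3, 8]]
Verify stationarity: grad f(x*) = H x* + g = (0, 0).
Eigenvalues of H: 3.1459, 9.8541.
Both eigenvalues > 0, so H is positive definite -> x* is a strict local min.

min


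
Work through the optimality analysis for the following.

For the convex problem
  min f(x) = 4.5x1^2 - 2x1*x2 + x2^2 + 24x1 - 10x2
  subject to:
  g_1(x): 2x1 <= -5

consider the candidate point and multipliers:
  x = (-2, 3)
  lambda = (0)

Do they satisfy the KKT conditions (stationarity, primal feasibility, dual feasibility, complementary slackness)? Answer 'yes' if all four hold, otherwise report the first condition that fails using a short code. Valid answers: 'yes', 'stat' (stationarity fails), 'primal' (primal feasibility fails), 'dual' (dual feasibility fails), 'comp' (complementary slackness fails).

Gradient of f: grad f(x) = Q x + c = (0, 0)
Constraint values g_i(x) = a_i^T x - b_i:
  g_1((-2, 3)) = 1
Stationarity residual: grad f(x) + sum_i lambda_i a_i = (0, 0)
  -> stationarity OK
Primal feasibility (all g_i <= 0): FAILS
Dual feasibility (all lambda_i >= 0): OK
Complementary slackness (lambda_i * g_i(x) = 0 for all i): OK

Verdict: the first failing condition is primal_feasibility -> primal.

primal


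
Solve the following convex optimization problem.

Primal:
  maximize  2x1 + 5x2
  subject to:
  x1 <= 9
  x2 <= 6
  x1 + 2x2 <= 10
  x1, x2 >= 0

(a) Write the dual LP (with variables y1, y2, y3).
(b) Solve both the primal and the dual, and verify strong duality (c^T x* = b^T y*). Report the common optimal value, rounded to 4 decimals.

The standard primal-dual pair for 'max c^T x s.t. A x <= b, x >= 0' is:
  Dual:  min b^T y  s.t.  A^T y >= c,  y >= 0.

So the dual LP is:
  minimize  9y1 + 6y2 + 10y3
  subject to:
    y1 + y3 >= 2
    y2 + 2y3 >= 5
    y1, y2, y3 >= 0

Solving the primal: x* = (0, 5).
  primal value c^T x* = 25.
Solving the dual: y* = (0, 0, 2.5).
  dual value b^T y* = 25.
Strong duality: c^T x* = b^T y*. Confirmed.

25


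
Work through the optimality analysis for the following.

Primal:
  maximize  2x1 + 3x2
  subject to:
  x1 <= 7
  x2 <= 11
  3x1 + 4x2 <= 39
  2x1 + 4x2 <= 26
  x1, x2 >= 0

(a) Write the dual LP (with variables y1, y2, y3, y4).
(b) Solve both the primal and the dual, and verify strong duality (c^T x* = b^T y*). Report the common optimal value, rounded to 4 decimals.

The standard primal-dual pair for 'max c^T x s.t. A x <= b, x >= 0' is:
  Dual:  min b^T y  s.t.  A^T y >= c,  y >= 0.

So the dual LP is:
  minimize  7y1 + 11y2 + 39y3 + 26y4
  subject to:
    y1 + 3y3 + 2y4 >= 2
    y2 + 4y3 + 4y4 >= 3
    y1, y2, y3, y4 >= 0

Solving the primal: x* = (7, 3).
  primal value c^T x* = 23.
Solving the dual: y* = (0.5, 0, 0, 0.75).
  dual value b^T y* = 23.
Strong duality: c^T x* = b^T y*. Confirmed.

23


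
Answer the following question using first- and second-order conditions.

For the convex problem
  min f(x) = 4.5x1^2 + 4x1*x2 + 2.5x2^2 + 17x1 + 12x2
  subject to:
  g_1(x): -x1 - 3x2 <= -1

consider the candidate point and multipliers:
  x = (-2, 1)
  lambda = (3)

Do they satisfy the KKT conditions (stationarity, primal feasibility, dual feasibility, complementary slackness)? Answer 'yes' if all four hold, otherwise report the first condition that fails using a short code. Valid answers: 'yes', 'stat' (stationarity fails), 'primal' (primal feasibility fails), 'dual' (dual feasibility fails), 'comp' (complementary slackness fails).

Gradient of f: grad f(x) = Q x + c = (3, 9)
Constraint values g_i(x) = a_i^T x - b_i:
  g_1((-2, 1)) = 0
Stationarity residual: grad f(x) + sum_i lambda_i a_i = (0, 0)
  -> stationarity OK
Primal feasibility (all g_i <= 0): OK
Dual feasibility (all lambda_i >= 0): OK
Complementary slackness (lambda_i * g_i(x) = 0 for all i): OK

Verdict: yes, KKT holds.

yes


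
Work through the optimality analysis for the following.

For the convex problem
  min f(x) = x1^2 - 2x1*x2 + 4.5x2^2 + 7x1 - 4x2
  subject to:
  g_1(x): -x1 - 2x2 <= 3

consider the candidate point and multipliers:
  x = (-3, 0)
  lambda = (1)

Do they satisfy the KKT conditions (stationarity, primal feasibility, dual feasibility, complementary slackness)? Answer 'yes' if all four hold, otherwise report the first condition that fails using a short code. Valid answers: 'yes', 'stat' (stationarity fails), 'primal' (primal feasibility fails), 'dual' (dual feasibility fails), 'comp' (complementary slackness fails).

Gradient of f: grad f(x) = Q x + c = (1, 2)
Constraint values g_i(x) = a_i^T x - b_i:
  g_1((-3, 0)) = 0
Stationarity residual: grad f(x) + sum_i lambda_i a_i = (0, 0)
  -> stationarity OK
Primal feasibility (all g_i <= 0): OK
Dual feasibility (all lambda_i >= 0): OK
Complementary slackness (lambda_i * g_i(x) = 0 for all i): OK

Verdict: yes, KKT holds.

yes


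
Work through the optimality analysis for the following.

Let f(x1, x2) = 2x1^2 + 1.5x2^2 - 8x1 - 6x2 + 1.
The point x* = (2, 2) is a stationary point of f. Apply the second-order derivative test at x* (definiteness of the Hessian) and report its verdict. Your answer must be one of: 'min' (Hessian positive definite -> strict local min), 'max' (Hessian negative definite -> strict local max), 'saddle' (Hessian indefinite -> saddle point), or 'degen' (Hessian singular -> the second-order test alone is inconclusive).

Compute the Hessian H = grad^2 f:
  H = [[4, 0], [0, 3]]
Verify stationarity: grad f(x*) = H x* + g = (0, 0).
Eigenvalues of H: 3, 4.
Both eigenvalues > 0, so H is positive definite -> x* is a strict local min.

min


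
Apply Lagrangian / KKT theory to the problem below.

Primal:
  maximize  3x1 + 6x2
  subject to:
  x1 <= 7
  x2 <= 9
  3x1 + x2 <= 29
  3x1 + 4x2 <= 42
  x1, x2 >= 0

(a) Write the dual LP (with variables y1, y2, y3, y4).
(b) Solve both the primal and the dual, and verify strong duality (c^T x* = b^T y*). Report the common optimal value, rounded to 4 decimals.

The standard primal-dual pair for 'max c^T x s.t. A x <= b, x >= 0' is:
  Dual:  min b^T y  s.t.  A^T y >= c,  y >= 0.

So the dual LP is:
  minimize  7y1 + 9y2 + 29y3 + 42y4
  subject to:
    y1 + 3y3 + 3y4 >= 3
    y2 + y3 + 4y4 >= 6
    y1, y2, y3, y4 >= 0

Solving the primal: x* = (2, 9).
  primal value c^T x* = 60.
Solving the dual: y* = (0, 2, 0, 1).
  dual value b^T y* = 60.
Strong duality: c^T x* = b^T y*. Confirmed.

60


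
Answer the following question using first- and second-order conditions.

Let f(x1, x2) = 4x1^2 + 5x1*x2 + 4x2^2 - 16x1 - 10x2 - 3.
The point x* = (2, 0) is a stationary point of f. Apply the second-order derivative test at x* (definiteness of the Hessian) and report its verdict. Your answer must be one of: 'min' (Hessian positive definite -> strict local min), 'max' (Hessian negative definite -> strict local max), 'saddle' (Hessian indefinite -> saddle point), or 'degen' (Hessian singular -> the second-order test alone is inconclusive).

Compute the Hessian H = grad^2 f:
  H = [[8, 5], [5, 8]]
Verify stationarity: grad f(x*) = H x* + g = (0, 0).
Eigenvalues of H: 3, 13.
Both eigenvalues > 0, so H is positive definite -> x* is a strict local min.

min


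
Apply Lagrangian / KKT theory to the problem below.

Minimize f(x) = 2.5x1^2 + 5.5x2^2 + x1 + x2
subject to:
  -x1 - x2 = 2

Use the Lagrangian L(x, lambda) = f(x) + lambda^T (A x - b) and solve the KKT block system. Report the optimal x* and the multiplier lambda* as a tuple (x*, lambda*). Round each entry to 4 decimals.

Form the Lagrangian:
  L(x, lambda) = (1/2) x^T Q x + c^T x + lambda^T (A x - b)
Stationarity (grad_x L = 0): Q x + c + A^T lambda = 0.
Primal feasibility: A x = b.

This gives the KKT block system:
  [ Q   A^T ] [ x     ]   [-c ]
  [ A    0  ] [ lambda ] = [ b ]

Solving the linear system:
  x*      = (-1.375, -0.625)
  lambda* = (-5.875)
  f(x*)   = 4.875

x* = (-1.375, -0.625), lambda* = (-5.875)


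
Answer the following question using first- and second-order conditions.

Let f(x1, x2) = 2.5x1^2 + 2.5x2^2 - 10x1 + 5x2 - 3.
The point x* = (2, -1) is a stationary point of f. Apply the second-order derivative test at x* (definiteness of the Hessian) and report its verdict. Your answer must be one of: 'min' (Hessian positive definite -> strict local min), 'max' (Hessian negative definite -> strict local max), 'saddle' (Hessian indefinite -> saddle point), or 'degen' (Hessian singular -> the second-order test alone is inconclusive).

Compute the Hessian H = grad^2 f:
  H = [[5, 0], [0, 5]]
Verify stationarity: grad f(x*) = H x* + g = (0, 0).
Eigenvalues of H: 5, 5.
Both eigenvalues > 0, so H is positive definite -> x* is a strict local min.

min


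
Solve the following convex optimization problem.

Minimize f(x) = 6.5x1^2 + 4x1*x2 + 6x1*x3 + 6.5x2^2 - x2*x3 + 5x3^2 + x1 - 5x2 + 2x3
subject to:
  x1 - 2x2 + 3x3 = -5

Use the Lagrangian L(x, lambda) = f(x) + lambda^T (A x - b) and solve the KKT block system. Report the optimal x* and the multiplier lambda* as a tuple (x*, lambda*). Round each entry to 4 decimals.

Form the Lagrangian:
  L(x, lambda) = (1/2) x^T Q x + c^T x + lambda^T (A x - b)
Stationarity (grad_x L = 0): Q x + c + A^T lambda = 0.
Primal feasibility: A x = b.

This gives the KKT block system:
  [ Q   A^T ] [ x     ]   [-c ]
  [ A    0  ] [ lambda ] = [ b ]

Solving the linear system:
  x*      = (-0.1106, 0.8558, -1.0593)
  lambda* = (3.3708)
  f(x*)   = 5.173

x* = (-0.1106, 0.8558, -1.0593), lambda* = (3.3708)


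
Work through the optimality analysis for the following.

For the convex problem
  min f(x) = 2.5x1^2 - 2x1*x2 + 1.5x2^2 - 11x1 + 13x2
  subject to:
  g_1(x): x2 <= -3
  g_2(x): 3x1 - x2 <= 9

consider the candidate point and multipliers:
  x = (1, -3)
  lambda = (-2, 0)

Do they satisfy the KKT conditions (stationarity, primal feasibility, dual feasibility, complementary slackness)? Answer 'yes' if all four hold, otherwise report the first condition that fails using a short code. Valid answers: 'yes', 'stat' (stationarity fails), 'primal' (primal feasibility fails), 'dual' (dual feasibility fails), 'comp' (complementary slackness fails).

Gradient of f: grad f(x) = Q x + c = (0, 2)
Constraint values g_i(x) = a_i^T x - b_i:
  g_1((1, -3)) = 0
  g_2((1, -3)) = -3
Stationarity residual: grad f(x) + sum_i lambda_i a_i = (0, 0)
  -> stationarity OK
Primal feasibility (all g_i <= 0): OK
Dual feasibility (all lambda_i >= 0): FAILS
Complementary slackness (lambda_i * g_i(x) = 0 for all i): OK

Verdict: the first failing condition is dual_feasibility -> dual.

dual


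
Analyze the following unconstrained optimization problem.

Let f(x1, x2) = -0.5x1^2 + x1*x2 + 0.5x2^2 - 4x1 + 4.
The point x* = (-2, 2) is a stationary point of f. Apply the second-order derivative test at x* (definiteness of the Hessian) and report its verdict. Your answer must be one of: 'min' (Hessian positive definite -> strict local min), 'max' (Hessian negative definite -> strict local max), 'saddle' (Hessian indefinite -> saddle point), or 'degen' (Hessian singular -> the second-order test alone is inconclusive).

Compute the Hessian H = grad^2 f:
  H = [[-1, 1], [1, 1]]
Verify stationarity: grad f(x*) = H x* + g = (0, 0).
Eigenvalues of H: -1.4142, 1.4142.
Eigenvalues have mixed signs, so H is indefinite -> x* is a saddle point.

saddle


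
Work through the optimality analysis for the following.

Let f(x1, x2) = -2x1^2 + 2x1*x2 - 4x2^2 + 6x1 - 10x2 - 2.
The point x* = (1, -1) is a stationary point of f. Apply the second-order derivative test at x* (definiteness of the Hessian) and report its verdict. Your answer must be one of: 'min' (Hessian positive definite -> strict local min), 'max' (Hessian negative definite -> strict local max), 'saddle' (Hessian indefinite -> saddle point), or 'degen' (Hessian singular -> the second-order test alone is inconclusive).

Compute the Hessian H = grad^2 f:
  H = [[-4, 2], [2, -8]]
Verify stationarity: grad f(x*) = H x* + g = (0, 0).
Eigenvalues of H: -8.8284, -3.1716.
Both eigenvalues < 0, so H is negative definite -> x* is a strict local max.

max


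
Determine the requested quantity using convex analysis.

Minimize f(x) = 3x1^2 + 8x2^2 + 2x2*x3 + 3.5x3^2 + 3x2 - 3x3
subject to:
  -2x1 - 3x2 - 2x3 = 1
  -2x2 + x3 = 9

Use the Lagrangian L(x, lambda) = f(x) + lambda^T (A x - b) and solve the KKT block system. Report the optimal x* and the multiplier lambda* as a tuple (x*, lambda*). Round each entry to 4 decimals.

Form the Lagrangian:
  L(x, lambda) = (1/2) x^T Q x + c^T x + lambda^T (A x - b)
Stationarity (grad_x L = 0): Q x + c + A^T lambda = 0.
Primal feasibility: A x = b.

This gives the KKT block system:
  [ Q   A^T ] [ x     ]   [-c ]
  [ A    0  ] [ lambda ] = [ b ]

Solving the linear system:
  x*      = (-0.004, -2.7131, 3.5737)
  lambda* = (-0.012, -16.6135)
  f(x*)   = 65.3367

x* = (-0.004, -2.7131, 3.5737), lambda* = (-0.012, -16.6135)


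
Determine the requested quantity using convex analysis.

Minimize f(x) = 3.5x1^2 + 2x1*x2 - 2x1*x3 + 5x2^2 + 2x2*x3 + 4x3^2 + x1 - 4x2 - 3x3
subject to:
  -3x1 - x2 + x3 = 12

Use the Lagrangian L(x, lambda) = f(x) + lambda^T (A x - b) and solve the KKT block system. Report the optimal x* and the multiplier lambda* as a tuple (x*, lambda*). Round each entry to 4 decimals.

Form the Lagrangian:
  L(x, lambda) = (1/2) x^T Q x + c^T x + lambda^T (A x - b)
Stationarity (grad_x L = 0): Q x + c + A^T lambda = 0.
Primal feasibility: A x = b.

This gives the KKT block system:
  [ Q   A^T ] [ x     ]   [-c ]
  [ A    0  ] [ lambda ] = [ b ]

Solving the linear system:
  x*      = (-3.9059, 0.1899, 0.4721)
  lambda* = (-8.9686)
  f(x*)   = 50.7709

x* = (-3.9059, 0.1899, 0.4721), lambda* = (-8.9686)


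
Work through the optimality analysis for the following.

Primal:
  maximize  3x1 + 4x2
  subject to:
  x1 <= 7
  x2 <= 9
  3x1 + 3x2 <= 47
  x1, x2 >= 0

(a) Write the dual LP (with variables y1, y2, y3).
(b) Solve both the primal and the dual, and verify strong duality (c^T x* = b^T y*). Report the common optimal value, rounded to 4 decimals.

The standard primal-dual pair for 'max c^T x s.t. A x <= b, x >= 0' is:
  Dual:  min b^T y  s.t.  A^T y >= c,  y >= 0.

So the dual LP is:
  minimize  7y1 + 9y2 + 47y3
  subject to:
    y1 + 3y3 >= 3
    y2 + 3y3 >= 4
    y1, y2, y3 >= 0

Solving the primal: x* = (6.6667, 9).
  primal value c^T x* = 56.
Solving the dual: y* = (0, 1, 1).
  dual value b^T y* = 56.
Strong duality: c^T x* = b^T y*. Confirmed.

56


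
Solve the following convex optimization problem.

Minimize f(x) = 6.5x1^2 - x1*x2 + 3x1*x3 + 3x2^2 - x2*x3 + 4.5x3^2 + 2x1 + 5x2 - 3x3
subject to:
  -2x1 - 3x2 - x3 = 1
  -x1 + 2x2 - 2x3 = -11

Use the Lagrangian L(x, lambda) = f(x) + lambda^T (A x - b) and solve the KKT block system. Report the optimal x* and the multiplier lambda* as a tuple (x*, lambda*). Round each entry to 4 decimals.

Form the Lagrangian:
  L(x, lambda) = (1/2) x^T Q x + c^T x + lambda^T (A x - b)
Stationarity (grad_x L = 0): Q x + c + A^T lambda = 0.
Primal feasibility: A x = b.

This gives the KKT block system:
  [ Q   A^T ] [ x     ]   [-c ]
  [ A    0  ] [ lambda ] = [ b ]

Solving the linear system:
  x*      = (0.6951, -1.8857, 3.2668)
  lambda* = (5.0241, 12.674)
  f(x*)   = 58.2758

x* = (0.6951, -1.8857, 3.2668), lambda* = (5.0241, 12.674)


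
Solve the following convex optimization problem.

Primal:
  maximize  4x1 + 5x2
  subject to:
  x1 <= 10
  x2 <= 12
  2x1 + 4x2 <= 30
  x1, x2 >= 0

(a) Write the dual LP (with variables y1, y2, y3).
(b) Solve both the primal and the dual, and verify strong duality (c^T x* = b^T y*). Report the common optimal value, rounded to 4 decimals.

The standard primal-dual pair for 'max c^T x s.t. A x <= b, x >= 0' is:
  Dual:  min b^T y  s.t.  A^T y >= c,  y >= 0.

So the dual LP is:
  minimize  10y1 + 12y2 + 30y3
  subject to:
    y1 + 2y3 >= 4
    y2 + 4y3 >= 5
    y1, y2, y3 >= 0

Solving the primal: x* = (10, 2.5).
  primal value c^T x* = 52.5.
Solving the dual: y* = (1.5, 0, 1.25).
  dual value b^T y* = 52.5.
Strong duality: c^T x* = b^T y*. Confirmed.

52.5


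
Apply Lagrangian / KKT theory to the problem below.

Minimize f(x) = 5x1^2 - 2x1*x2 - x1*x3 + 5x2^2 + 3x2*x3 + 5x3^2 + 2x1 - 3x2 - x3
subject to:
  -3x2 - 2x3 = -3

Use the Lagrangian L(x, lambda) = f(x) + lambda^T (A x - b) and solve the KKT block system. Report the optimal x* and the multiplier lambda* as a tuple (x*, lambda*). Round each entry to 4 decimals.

Form the Lagrangian:
  L(x, lambda) = (1/2) x^T Q x + c^T x + lambda^T (A x - b)
Stationarity (grad_x L = 0): Q x + c + A^T lambda = 0.
Primal feasibility: A x = b.

This gives the KKT block system:
  [ Q   A^T ] [ x     ]   [-c ]
  [ A    0  ] [ lambda ] = [ b ]

Solving the linear system:
  x*      = (-0.0085, 0.8296, 0.2556)
  lambda* = (2.0266)
  f(x*)   = 1.6592

x* = (-0.0085, 0.8296, 0.2556), lambda* = (2.0266)


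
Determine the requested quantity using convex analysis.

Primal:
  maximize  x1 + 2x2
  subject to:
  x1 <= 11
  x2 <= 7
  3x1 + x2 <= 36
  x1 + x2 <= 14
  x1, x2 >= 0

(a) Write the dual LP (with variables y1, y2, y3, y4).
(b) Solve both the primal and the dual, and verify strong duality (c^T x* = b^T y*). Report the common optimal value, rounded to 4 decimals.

The standard primal-dual pair for 'max c^T x s.t. A x <= b, x >= 0' is:
  Dual:  min b^T y  s.t.  A^T y >= c,  y >= 0.

So the dual LP is:
  minimize  11y1 + 7y2 + 36y3 + 14y4
  subject to:
    y1 + 3y3 + y4 >= 1
    y2 + y3 + y4 >= 2
    y1, y2, y3, y4 >= 0

Solving the primal: x* = (7, 7).
  primal value c^T x* = 21.
Solving the dual: y* = (0, 1, 0, 1).
  dual value b^T y* = 21.
Strong duality: c^T x* = b^T y*. Confirmed.

21


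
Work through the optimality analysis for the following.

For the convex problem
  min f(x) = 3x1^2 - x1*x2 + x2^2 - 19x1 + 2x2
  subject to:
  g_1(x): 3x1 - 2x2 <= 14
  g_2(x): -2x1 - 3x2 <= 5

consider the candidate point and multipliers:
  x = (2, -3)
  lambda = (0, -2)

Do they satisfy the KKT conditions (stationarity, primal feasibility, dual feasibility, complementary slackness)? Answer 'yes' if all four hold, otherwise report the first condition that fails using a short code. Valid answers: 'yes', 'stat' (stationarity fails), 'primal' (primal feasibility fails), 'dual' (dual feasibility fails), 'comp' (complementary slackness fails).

Gradient of f: grad f(x) = Q x + c = (-4, -6)
Constraint values g_i(x) = a_i^T x - b_i:
  g_1((2, -3)) = -2
  g_2((2, -3)) = 0
Stationarity residual: grad f(x) + sum_i lambda_i a_i = (0, 0)
  -> stationarity OK
Primal feasibility (all g_i <= 0): OK
Dual feasibility (all lambda_i >= 0): FAILS
Complementary slackness (lambda_i * g_i(x) = 0 for all i): OK

Verdict: the first failing condition is dual_feasibility -> dual.

dual


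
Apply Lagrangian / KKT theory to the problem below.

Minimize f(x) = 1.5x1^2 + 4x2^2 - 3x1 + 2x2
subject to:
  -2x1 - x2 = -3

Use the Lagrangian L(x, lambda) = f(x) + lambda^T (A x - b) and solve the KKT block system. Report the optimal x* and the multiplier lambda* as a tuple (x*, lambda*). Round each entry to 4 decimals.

Form the Lagrangian:
  L(x, lambda) = (1/2) x^T Q x + c^T x + lambda^T (A x - b)
Stationarity (grad_x L = 0): Q x + c + A^T lambda = 0.
Primal feasibility: A x = b.

This gives the KKT block system:
  [ Q   A^T ] [ x     ]   [-c ]
  [ A    0  ] [ lambda ] = [ b ]

Solving the linear system:
  x*      = (1.5714, -0.1429)
  lambda* = (0.8571)
  f(x*)   = -1.2143

x* = (1.5714, -0.1429), lambda* = (0.8571)


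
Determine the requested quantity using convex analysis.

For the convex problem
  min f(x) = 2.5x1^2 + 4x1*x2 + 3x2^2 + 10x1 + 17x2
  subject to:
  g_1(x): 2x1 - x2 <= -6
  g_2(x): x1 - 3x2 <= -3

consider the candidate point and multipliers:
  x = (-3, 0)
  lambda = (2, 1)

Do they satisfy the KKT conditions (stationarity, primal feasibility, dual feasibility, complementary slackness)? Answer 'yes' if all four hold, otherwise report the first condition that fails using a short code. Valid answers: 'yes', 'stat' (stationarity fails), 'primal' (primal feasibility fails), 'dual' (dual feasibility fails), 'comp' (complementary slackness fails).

Gradient of f: grad f(x) = Q x + c = (-5, 5)
Constraint values g_i(x) = a_i^T x - b_i:
  g_1((-3, 0)) = 0
  g_2((-3, 0)) = 0
Stationarity residual: grad f(x) + sum_i lambda_i a_i = (0, 0)
  -> stationarity OK
Primal feasibility (all g_i <= 0): OK
Dual feasibility (all lambda_i >= 0): OK
Complementary slackness (lambda_i * g_i(x) = 0 for all i): OK

Verdict: yes, KKT holds.

yes


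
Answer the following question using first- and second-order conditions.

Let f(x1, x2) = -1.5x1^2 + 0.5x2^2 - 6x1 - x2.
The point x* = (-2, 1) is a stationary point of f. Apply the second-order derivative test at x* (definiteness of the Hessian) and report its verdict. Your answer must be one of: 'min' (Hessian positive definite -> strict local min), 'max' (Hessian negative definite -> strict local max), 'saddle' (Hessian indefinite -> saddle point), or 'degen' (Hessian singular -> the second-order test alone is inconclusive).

Compute the Hessian H = grad^2 f:
  H = [[-3, 0], [0, 1]]
Verify stationarity: grad f(x*) = H x* + g = (0, 0).
Eigenvalues of H: -3, 1.
Eigenvalues have mixed signs, so H is indefinite -> x* is a saddle point.

saddle


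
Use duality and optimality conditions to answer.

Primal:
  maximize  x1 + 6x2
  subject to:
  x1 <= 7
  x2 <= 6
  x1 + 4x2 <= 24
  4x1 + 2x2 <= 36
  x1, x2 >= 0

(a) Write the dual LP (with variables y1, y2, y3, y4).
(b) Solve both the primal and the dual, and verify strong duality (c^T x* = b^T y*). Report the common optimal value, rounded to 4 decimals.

The standard primal-dual pair for 'max c^T x s.t. A x <= b, x >= 0' is:
  Dual:  min b^T y  s.t.  A^T y >= c,  y >= 0.

So the dual LP is:
  minimize  7y1 + 6y2 + 24y3 + 36y4
  subject to:
    y1 + y3 + 4y4 >= 1
    y2 + 4y3 + 2y4 >= 6
    y1, y2, y3, y4 >= 0

Solving the primal: x* = (0, 6).
  primal value c^T x* = 36.
Solving the dual: y* = (0, 2, 1, 0).
  dual value b^T y* = 36.
Strong duality: c^T x* = b^T y*. Confirmed.

36


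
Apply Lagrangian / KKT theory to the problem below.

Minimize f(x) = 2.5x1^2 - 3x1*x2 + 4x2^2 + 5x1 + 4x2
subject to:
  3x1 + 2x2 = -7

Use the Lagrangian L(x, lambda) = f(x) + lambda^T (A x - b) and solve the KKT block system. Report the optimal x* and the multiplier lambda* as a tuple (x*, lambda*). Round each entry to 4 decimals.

Form the Lagrangian:
  L(x, lambda) = (1/2) x^T Q x + c^T x + lambda^T (A x - b)
Stationarity (grad_x L = 0): Q x + c + A^T lambda = 0.
Primal feasibility: A x = b.

This gives the KKT block system:
  [ Q   A^T ] [ x     ]   [-c ]
  [ A    0  ] [ lambda ] = [ b ]

Solving the linear system:
  x*      = (-1.6094, -1.0859)
  lambda* = (-0.0703)
  f(x*)   = -6.4414

x* = (-1.6094, -1.0859), lambda* = (-0.0703)
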